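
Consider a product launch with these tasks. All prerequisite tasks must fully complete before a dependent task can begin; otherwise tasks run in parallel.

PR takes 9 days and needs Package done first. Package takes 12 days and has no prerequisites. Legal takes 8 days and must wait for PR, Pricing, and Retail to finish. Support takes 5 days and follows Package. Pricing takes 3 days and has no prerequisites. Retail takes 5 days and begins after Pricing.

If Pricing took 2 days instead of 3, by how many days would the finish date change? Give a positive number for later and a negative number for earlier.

0

Critical path before the change: Package→PR→Legal = 12+9+8 = 29 giving 29 days.
Pricing has 13 days of float (longest path through it is 16).
The critical path is still Package→PR→Legal; finish is now 29 days.
Change in finish: 29 − 29 = +0 days.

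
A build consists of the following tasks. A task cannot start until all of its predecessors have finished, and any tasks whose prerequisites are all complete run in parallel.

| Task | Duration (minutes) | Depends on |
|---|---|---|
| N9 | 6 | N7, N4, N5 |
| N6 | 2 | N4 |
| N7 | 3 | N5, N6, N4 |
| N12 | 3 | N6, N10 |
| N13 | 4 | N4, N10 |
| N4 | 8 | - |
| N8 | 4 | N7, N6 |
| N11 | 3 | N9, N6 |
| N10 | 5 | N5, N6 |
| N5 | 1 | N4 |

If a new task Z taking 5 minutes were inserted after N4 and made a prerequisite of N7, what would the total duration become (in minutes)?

25

Originally the plan takes 22 minutes.
With Z inserted, N7 now waits for max(N5, N6, N4, Z).
New critical path: N4→Z→N7→N9→N11 = 8+5+3+6+3 = 25 ⇒ 25 minutes.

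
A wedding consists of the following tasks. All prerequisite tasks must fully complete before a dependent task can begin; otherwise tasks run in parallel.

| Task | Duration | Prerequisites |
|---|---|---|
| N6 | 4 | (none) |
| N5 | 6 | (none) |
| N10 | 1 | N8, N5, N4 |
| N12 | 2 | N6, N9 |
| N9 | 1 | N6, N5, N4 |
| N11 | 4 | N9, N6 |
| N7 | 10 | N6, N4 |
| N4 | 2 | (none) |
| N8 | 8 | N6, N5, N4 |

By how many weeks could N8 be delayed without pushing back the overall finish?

Critical path: N5→N8→N10 = 6+8+1 = 15, so the finish is 15 weeks.
The longest chain containing N8 totals 15 weeks.
So N8 can slip 14 − 14 = 0 weeks.

0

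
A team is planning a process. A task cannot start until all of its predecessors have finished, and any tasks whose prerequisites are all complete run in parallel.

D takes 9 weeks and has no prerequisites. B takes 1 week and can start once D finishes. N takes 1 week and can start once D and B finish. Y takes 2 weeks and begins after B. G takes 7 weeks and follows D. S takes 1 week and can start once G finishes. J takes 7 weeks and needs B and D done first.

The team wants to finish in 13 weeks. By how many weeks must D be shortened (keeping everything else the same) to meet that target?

4

Current finish: 17 weeks; target: 13.
D is on every critical path, so each week cut from D cuts the finish by one (this holds down to a finish of 9).
Need 17 − 13 = 4 weeks off D → D becomes 5 weeks, finish becomes 13.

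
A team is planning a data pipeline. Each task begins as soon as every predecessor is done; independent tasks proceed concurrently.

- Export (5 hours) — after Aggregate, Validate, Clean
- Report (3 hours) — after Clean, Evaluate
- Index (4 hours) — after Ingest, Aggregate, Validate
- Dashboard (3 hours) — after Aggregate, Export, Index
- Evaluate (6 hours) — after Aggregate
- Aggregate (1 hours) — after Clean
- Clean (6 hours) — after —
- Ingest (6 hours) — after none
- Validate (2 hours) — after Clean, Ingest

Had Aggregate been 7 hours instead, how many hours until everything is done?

Critical path before the change: Clean→Aggregate→Evaluate→Report = 6+1+6+3 = 16 giving 16 hours.
Since Aggregate is critical, the +6 change carries straight to that chain (now 22 hours).
That remains the longest chain; total 22 hours.

22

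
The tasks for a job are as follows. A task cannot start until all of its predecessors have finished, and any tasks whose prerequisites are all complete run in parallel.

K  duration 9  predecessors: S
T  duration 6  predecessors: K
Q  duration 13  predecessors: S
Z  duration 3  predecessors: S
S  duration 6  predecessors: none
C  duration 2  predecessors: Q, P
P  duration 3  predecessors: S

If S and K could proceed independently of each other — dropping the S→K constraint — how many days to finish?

With the dependency in place, S→Q→C = 6+13+2 = 21 sets the finish at 21 days.
Without S→K, K's earliest start moves from 6 to 0.
New critical path: S→Q→C = 6+13+2 = 21 ⇒ 21 days.

21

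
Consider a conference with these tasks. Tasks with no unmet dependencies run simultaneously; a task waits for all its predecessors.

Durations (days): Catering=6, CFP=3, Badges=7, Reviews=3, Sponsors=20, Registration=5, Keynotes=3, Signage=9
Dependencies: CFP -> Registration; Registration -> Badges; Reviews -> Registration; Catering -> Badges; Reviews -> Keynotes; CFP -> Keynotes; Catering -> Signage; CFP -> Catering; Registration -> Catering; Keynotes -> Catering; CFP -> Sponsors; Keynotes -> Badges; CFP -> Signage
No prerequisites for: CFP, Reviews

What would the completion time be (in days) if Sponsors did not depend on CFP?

23

With the dependency in place, CFP→Sponsors = 3+20 = 23 sets the finish at 23 days.
Without CFP→Sponsors, Sponsors's earliest start moves from 3 to 0.
After: CFP→Registration→Catering→Signage = 3+5+6+9 = 23 → 23 days.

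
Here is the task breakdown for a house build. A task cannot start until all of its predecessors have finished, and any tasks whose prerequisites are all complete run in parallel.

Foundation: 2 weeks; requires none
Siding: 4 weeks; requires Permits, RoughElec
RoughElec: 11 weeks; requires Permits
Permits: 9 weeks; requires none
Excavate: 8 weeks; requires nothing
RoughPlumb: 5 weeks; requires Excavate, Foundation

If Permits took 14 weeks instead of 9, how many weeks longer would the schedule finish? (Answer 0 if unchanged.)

5

Baseline: Permits→RoughElec→Siding = 9+11+4 = 24 → 24 weeks.
Permits is on the critical path; changing it to 14 makes that path 29 weeks.
That remains the longest chain; total 29 weeks.
Change in finish: 29 − 24 = +5 weeks.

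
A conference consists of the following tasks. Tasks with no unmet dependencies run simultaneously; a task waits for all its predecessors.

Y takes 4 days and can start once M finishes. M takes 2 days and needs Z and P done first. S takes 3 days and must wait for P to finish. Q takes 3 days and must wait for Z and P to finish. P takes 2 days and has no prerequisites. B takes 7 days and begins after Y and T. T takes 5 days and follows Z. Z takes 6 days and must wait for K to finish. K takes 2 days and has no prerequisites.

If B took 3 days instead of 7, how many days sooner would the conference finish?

4

Critical path before the change: K→Z→M→Y→B = 2+6+2+4+7 = 21 giving 21 days.
Since B is critical, the -4 change carries straight to that chain (now 17 days).
No other chain overtakes it, so the finish is 17 days.
Change in finish: 17 − 21 = -4 days.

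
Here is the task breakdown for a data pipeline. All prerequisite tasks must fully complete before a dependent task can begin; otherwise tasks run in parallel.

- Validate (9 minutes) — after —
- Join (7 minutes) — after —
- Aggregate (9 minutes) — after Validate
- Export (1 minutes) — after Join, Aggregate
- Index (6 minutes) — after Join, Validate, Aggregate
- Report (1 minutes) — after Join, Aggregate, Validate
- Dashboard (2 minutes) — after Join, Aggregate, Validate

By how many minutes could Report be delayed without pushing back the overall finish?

5

Critical path: Validate→Aggregate→Index = 9+9+6 = 24, so the finish is 24 minutes.
The longest chain containing Report totals 19 minutes.
Slack of Report = 23 − 18 = 5 minutes.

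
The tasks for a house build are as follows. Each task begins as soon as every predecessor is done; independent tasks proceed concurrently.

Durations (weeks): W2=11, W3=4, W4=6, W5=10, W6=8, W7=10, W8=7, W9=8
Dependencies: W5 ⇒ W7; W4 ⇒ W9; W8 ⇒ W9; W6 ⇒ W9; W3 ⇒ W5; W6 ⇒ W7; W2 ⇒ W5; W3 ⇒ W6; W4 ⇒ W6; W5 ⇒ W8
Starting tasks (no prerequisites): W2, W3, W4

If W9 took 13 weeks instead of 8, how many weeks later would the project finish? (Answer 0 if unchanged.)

5

The binding path is W2→W5→W8→W9 = 11+10+7+8 = 36; finish at 36 weeks.
Since W9 is critical, the +5 change carries straight to that chain (now 41 weeks).
The critical path is still W2→W5→W8→W9; finish is now 41 weeks.
Change in finish: 41 − 36 = +5 weeks.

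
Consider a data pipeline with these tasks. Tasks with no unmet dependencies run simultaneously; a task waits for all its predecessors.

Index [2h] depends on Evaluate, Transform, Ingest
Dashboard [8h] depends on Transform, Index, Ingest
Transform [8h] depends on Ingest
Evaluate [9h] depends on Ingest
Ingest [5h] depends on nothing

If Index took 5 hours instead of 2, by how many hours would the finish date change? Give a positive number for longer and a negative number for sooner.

As given, the longest chain is Ingest→Evaluate→Index→Dashboard = 5+9+2+8 = 24, so the finish is 24 hours.
Since Index is critical, the +3 change carries straight to that chain (now 27 hours).
The critical path is still Ingest→Evaluate→Index→Dashboard; finish is now 27 hours.
Change in finish: 27 − 24 = +3 hours.

3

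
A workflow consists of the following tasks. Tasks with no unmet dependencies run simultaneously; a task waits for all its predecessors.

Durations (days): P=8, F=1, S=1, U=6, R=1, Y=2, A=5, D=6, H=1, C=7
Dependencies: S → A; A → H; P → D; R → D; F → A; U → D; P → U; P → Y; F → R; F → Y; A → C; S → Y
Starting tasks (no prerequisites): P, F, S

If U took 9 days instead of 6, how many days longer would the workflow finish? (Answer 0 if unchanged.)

3

The binding path is P→U→D = 8+6+6 = 20; finish at 20 days.
U is on the critical path; changing it to 9 makes that path 23 days.
No other chain overtakes it, so the finish is 23 days.
Change in finish: 23 − 20 = +3 days.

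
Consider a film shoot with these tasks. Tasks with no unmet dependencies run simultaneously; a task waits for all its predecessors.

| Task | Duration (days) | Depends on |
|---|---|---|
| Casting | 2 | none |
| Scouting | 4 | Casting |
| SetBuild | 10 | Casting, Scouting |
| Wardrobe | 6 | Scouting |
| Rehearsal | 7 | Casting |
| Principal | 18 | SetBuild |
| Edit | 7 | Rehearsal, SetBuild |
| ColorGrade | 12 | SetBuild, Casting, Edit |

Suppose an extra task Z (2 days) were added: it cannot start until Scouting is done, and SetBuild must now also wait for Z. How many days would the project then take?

Originally the project takes 35 days.
With Z inserted, SetBuild now waits for max(Casting, Scouting, Z).
New critical path: Casting→Scouting→Z→SetBuild→Edit→ColorGrade = 2+4+2+10+7+12 = 37 ⇒ 37 days.

37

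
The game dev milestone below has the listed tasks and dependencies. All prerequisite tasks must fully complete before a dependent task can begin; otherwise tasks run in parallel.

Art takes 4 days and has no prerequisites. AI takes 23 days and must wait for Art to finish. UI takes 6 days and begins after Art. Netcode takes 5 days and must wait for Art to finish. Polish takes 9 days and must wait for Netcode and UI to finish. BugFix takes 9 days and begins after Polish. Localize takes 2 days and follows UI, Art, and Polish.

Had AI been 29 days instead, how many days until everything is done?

33

As given, the longest chain is Art→UI→Polish→BugFix = 4+6+9+9 = 28, so the finish is 28 days.
AI has 1 day of float (longest path through it is 27).
New critical path: Art→AI = 4+29 = 33 ⇒ 33 days.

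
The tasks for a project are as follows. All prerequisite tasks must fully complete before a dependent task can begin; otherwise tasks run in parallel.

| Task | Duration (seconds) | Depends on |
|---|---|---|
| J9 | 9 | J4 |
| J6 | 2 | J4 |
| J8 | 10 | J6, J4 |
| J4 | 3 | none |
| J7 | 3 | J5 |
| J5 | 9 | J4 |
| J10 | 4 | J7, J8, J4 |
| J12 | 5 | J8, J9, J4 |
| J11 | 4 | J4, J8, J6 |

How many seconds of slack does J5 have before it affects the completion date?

1

J4→J6→J8→J12 = 3+2+10+5 = 20 sets the makespan at 20 seconds.
Longest path through J5: 19 seconds (earliest finish 12, latest finish 13).
So J5 can slip 13 − 12 = 1 second.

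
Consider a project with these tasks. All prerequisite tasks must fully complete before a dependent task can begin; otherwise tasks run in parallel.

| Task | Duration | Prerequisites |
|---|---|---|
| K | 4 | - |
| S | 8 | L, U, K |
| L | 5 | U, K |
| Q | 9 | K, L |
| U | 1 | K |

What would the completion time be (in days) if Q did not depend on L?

18

Original critical path: K→U→L→Q = 4+1+5+9 = 19 ⇒ 19 days.
Without L→Q, Q's earliest start moves from 10 to 4.
After: K→U→L→S = 4+1+5+8 = 18 → 18 days.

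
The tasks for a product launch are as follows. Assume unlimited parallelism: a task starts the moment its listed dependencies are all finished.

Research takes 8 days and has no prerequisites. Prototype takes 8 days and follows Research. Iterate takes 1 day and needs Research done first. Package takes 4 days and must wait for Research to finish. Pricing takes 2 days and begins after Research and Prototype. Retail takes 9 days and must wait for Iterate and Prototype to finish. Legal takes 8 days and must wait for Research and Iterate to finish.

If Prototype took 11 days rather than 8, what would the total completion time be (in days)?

Actual critical path: Research→Prototype→Retail = 8+8+9 = 25 ⇒ 25 days.
Prototype is on the critical path; changing it to 11 makes that path 28 days.
No other chain overtakes it, so the finish is 28 days.

28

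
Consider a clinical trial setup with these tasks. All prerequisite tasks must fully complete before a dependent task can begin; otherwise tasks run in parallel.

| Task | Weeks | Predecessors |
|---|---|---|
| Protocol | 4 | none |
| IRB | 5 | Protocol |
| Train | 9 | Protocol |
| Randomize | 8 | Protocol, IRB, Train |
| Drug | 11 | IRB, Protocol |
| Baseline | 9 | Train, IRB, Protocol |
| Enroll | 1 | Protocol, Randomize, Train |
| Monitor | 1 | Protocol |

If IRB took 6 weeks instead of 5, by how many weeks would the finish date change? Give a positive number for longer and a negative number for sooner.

Critical path before the change: Protocol→Train→Randomize→Enroll = 4+9+8+1 = 22 giving 22 weeks.
The longest path through IRB is only 20 weeks, so IRB has float 2.
That remains the longest chain; total 22 weeks.
Change in finish: 22 − 22 = +0 weeks.

0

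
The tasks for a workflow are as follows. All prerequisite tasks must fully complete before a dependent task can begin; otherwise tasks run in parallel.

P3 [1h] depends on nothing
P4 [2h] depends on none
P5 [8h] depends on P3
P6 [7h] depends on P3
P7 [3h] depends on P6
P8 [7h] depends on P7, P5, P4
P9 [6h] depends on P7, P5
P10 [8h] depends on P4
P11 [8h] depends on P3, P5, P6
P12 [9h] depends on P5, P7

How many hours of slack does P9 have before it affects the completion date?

3

P3→P6→P7→P12 = 1+7+3+9 = 20 sets the makespan at 20 hours.
P9 finishes as early as 17 and must finish by 20.
Slack of P9 = 14 − 11 = 3 hours.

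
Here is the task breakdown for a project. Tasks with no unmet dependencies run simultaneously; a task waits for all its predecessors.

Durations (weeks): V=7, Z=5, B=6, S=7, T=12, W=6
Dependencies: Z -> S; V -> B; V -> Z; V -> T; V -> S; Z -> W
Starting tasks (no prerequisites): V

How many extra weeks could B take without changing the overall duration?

V→Z→S = 7+5+7 = 19 sets the makespan at 19 weeks.
The longest chain containing B totals 13 weeks.
Float = 19 − 13 = 6.

6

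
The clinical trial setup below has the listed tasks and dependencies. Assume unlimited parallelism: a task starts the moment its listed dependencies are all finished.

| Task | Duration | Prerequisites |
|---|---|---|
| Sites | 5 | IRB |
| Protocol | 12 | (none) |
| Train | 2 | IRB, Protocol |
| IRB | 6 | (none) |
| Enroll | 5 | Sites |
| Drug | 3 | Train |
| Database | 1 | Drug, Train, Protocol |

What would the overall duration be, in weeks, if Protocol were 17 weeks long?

As given, the longest chain is Protocol→Train→Drug→Database = 12+2+3+1 = 18, so the finish is 18 weeks.
Protocol lies on that path, so at 17 weeks the path becomes 23 weeks.
The critical path is still Protocol→Train→Drug→Database; finish is now 23 weeks.

23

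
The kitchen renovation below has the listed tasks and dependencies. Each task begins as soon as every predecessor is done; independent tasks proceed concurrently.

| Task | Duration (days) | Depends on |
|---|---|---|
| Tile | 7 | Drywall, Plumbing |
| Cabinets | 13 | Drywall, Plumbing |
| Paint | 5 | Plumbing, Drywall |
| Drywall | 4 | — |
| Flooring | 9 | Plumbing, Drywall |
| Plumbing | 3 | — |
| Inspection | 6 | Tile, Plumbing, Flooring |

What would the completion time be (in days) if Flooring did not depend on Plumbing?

Original critical path: Drywall→Flooring→Inspection = 4+9+6 = 19 ⇒ 19 days.
Dropping Plumbing→Flooring doesn't change Flooring's earliest start (4); another predecessor still binds.
After: Drywall→Flooring→Inspection = 4+9+6 = 19 → 19 days.

19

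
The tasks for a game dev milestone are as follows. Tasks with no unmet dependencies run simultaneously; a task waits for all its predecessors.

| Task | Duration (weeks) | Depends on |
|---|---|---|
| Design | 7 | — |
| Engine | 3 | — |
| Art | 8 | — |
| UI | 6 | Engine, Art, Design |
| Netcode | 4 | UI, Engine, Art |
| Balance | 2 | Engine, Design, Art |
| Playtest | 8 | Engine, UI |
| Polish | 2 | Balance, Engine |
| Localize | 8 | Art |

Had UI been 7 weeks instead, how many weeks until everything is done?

Baseline: Art→UI→Playtest = 8+6+8 = 22 → 22 weeks.
UI is on the critical path; changing it to 7 makes that path 23 weeks.
No other chain overtakes it, so the finish is 23 weeks.

23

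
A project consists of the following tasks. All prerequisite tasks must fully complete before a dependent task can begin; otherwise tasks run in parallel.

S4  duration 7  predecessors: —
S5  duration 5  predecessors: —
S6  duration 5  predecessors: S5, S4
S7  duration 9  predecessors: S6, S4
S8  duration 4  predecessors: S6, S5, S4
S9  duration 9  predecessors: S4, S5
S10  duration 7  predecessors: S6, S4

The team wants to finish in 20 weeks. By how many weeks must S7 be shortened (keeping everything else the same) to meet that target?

Current finish: 21 weeks; target: 20.
S7 is on every critical path, so each week cut from S7 cuts the finish by one (this holds down to a finish of 19).
Need 21 − 20 = 1 week off S7 → S7 becomes 8 weeks, finish becomes 20.

1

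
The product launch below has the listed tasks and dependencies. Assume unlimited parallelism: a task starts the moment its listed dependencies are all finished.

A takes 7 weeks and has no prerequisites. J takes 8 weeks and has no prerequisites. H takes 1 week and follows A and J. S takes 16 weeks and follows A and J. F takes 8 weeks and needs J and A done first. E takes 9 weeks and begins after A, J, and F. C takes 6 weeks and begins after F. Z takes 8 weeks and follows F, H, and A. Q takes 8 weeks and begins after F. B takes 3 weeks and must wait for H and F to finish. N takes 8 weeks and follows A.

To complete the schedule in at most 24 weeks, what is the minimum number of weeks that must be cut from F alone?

1

Current finish: 25 weeks; target: 24.
F is on every critical path, so each week cut from F cuts the finish by one (this holds down to a finish of 24).
Need 25 − 24 = 1 week off F → F becomes 7 weeks, finish becomes 24.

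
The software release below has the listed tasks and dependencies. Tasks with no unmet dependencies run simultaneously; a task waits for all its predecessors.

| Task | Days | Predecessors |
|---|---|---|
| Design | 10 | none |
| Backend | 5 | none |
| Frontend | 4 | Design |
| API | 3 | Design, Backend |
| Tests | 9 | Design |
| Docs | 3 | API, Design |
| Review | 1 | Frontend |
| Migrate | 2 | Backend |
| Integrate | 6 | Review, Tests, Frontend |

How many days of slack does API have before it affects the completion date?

The longest chain is Design→Tests→Integrate = 10+9+6 = 25; overall finish 25 days.
The longest chain containing API totals 16 days.
Float = 25 − 16 = 9.

9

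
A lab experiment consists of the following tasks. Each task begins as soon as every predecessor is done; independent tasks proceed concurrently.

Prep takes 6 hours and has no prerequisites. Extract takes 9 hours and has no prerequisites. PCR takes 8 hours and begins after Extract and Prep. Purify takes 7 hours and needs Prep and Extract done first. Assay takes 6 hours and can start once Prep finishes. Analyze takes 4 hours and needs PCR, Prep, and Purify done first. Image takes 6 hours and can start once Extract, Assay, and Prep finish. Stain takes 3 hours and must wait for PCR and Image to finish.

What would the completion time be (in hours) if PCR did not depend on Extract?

With the dependency in place, Prep→Assay→Image→Stain = 6+6+6+3 = 21 sets the finish at 21 hours.
Without Extract→PCR, PCR's earliest start moves from 9 to 6.
New critical path: Prep→Assay→Image→Stain = 6+6+6+3 = 21 ⇒ 21 hours.

21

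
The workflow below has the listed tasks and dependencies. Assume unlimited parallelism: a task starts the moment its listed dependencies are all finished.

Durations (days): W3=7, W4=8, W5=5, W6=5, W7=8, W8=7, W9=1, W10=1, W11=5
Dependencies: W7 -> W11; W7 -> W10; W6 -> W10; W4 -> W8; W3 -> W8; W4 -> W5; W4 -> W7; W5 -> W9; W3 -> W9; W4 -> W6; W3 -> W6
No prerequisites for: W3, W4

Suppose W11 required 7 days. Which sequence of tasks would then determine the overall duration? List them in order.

W4, W7, W11

The binding path is W4→W7→W11 = 8+8+5 = 21; finish at 21 days.
W11 lies on that path, so at 7 days the path becomes 23 days.
That remains the longest chain; total 23 days.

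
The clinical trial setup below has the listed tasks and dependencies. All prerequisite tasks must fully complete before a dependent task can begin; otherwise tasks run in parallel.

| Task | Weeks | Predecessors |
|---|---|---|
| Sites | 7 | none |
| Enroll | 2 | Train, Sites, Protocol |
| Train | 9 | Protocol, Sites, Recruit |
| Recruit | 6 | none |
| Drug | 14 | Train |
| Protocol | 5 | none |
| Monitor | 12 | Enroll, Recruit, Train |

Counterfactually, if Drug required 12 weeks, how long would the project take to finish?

Actual critical path: Sites→Train→Drug = 7+9+14 = 30 ⇒ 30 weeks.
Drug is on the critical path; changing it to 12 makes that path 28 weeks.
New critical path: Sites→Train→Enroll→Monitor = 7+9+2+12 = 30 ⇒ 30 weeks.

30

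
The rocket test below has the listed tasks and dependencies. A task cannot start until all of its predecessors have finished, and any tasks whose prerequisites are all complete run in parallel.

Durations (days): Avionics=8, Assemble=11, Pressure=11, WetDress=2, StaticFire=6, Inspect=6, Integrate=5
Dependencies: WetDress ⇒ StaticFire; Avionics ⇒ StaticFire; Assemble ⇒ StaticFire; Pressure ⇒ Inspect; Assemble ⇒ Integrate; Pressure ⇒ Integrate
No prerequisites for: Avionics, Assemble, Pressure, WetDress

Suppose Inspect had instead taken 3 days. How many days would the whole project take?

Critical path before the change: Pressure→Inspect = 11+6 = 17 giving 17 days.
Since Inspect is critical, the -3 change carries straight to that chain (now 14 days).
The binding chain switches to Assemble→StaticFire = 11+6 = 17; finish 17 days.

17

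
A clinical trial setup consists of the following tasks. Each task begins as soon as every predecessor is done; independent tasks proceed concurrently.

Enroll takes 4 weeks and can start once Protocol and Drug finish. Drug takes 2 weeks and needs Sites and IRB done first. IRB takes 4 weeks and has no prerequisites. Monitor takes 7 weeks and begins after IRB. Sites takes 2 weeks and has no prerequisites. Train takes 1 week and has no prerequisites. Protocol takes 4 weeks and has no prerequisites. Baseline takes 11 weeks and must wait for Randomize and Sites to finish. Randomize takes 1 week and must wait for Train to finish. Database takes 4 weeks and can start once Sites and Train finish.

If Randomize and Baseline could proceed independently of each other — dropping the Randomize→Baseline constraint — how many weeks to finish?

13

Before: longest chain Sites→Baseline = 2+11 = 13, finish 13.
Dropping Randomize→Baseline doesn't change Baseline's earliest start (2); another predecessor still binds.
New critical path: Sites→Baseline = 2+11 = 13 ⇒ 13 weeks.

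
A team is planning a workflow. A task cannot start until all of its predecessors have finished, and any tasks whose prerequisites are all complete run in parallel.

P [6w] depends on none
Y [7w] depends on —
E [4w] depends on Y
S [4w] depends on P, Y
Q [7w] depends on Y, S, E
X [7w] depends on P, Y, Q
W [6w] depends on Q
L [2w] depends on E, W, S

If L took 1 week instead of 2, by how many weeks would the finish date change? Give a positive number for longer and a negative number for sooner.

The binding path is Y→E→Q→W→L = 7+4+7+6+2 = 26; finish at 26 weeks.
Since L is critical, the -1 change carries straight to that chain (now 25 weeks).
Now Y→E→Q→X = 7+4+7+7 = 25 is longest, so the finish becomes 25 weeks.
Change in finish: 25 − 26 = -1 weeks.

-1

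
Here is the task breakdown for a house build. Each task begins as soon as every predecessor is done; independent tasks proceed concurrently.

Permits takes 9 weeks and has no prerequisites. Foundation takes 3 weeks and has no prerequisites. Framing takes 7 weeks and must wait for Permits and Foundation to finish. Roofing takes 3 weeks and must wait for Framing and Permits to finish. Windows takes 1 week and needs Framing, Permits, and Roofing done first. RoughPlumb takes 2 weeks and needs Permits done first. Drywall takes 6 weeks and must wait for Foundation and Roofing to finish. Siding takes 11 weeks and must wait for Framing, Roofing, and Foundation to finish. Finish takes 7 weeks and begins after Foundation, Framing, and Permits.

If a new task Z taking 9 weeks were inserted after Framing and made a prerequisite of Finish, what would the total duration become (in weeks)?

32

Originally the project takes 30 weeks.
With Z inserted, Finish now waits for max(Foundation, Framing, Permits, Z).
New critical path: Permits→Framing→Z→Finish = 9+7+9+7 = 32 ⇒ 32 weeks.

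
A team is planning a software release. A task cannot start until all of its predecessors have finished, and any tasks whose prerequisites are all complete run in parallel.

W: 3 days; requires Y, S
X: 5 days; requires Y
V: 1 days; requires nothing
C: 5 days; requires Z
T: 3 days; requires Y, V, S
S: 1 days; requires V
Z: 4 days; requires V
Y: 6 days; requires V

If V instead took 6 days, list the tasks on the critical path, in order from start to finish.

V, Y, X

Critical path before the change: V→Y→X = 1+6+5 = 12 giving 12 days.
Since V is critical, the +5 change carries straight to that chain (now 17 days).
That remains the longest chain; total 17 days.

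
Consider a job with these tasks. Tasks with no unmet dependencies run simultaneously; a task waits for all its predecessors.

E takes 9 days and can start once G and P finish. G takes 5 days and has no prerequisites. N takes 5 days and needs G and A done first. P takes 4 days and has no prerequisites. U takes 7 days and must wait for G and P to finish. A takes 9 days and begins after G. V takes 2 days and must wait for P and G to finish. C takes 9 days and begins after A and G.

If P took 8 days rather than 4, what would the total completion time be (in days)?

The binding path is G→A→C = 5+9+9 = 23; finish at 23 days.
The longest path through P is only 13 days, so P has float 10.
That remains the longest chain; total 23 days.

23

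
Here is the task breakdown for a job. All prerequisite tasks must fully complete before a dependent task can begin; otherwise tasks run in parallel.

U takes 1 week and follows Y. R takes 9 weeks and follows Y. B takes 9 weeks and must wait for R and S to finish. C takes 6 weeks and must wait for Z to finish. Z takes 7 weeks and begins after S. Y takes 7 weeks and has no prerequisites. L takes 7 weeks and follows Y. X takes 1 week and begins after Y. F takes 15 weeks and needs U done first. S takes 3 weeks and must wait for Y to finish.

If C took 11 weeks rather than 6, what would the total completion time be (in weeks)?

28

The binding path is Y→R→B = 7+9+9 = 25; finish at 25 weeks.
C has 2 weeks of float (longest path through it is 23).
Now Y→S→Z→C = 7+3+7+11 = 28 is longest, so the finish becomes 28 weeks.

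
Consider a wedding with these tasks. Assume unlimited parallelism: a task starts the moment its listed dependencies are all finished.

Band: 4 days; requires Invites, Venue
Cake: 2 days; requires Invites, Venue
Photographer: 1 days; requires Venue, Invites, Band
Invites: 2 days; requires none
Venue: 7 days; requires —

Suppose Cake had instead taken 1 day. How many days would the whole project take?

12

Baseline: Venue→Band→Photographer = 7+4+1 = 12 → 12 days.
The longest path through Cake is only 9 days, so Cake has float 3.
That remains the longest chain; total 12 days.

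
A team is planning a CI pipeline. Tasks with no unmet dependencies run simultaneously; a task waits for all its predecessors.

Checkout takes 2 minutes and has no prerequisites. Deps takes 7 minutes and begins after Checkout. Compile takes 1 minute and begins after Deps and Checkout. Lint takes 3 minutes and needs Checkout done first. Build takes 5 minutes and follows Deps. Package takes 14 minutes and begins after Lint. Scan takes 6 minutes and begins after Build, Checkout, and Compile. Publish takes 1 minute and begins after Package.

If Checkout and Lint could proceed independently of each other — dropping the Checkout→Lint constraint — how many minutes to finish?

Original critical path: Checkout→Deps→Build→Scan = 2+7+5+6 = 20 ⇒ 20 minutes.
Without Checkout→Lint, Lint's earliest start moves from 2 to 0.
New critical path: Checkout→Deps→Build→Scan = 2+7+5+6 = 20 ⇒ 20 minutes.

20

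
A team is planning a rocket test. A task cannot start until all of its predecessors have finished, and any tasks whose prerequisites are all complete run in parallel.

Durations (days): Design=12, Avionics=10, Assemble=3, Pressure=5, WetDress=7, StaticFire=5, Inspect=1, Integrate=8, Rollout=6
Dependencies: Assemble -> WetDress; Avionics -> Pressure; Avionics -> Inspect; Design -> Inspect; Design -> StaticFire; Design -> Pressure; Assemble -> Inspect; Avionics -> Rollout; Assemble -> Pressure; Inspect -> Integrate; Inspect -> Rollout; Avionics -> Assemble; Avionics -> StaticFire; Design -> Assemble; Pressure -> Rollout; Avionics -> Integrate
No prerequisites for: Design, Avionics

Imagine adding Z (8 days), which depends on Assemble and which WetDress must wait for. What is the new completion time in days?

30

Originally the job takes 26 days.
With Z inserted, WetDress now waits for max(Assemble, Z).
New critical path: Design→Assemble→Z→WetDress = 12+3+8+7 = 30 ⇒ 30 days.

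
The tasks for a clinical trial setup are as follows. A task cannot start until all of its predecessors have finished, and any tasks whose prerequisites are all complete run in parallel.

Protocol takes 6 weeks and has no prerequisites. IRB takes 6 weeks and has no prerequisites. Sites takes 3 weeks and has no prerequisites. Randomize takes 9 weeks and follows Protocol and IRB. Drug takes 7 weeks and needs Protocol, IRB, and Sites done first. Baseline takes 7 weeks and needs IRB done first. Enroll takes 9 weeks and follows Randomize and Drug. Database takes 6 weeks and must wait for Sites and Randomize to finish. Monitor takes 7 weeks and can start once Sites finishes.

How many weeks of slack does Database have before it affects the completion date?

3

Critical path: Protocol→Randomize→Enroll = 6+9+9 = 24, so the finish is 24 weeks.
The longest chain containing Database totals 21 weeks.
Float = 24 − 21 = 3.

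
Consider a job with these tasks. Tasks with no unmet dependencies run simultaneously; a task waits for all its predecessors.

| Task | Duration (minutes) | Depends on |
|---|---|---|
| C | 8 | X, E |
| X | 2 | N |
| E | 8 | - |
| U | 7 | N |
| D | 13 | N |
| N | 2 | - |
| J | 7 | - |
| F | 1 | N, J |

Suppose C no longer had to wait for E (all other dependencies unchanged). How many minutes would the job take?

15

Before: longest chain E→C = 8+8 = 16, finish 16.
Without E→C, C's earliest start moves from 8 to 4.
The longest chain is now N→D = 2+13 = 15, so the job takes 15 minutes.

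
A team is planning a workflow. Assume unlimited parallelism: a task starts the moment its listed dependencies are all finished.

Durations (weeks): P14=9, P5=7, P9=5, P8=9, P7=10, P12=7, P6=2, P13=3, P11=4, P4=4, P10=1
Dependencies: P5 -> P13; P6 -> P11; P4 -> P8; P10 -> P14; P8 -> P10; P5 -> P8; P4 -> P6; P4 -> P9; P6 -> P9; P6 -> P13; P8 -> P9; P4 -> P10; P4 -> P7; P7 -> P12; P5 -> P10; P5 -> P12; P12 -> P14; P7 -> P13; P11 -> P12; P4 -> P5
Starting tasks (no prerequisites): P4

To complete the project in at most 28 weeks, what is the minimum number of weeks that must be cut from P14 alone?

Current finish: 30 weeks; target: 28.
P14 is on every critical path, so each week cut from P14 cuts the finish by one (this holds down to a finish of 25).
Need 30 − 28 = 2 weeks off P14 → P14 becomes 7 weeks, finish becomes 28.

2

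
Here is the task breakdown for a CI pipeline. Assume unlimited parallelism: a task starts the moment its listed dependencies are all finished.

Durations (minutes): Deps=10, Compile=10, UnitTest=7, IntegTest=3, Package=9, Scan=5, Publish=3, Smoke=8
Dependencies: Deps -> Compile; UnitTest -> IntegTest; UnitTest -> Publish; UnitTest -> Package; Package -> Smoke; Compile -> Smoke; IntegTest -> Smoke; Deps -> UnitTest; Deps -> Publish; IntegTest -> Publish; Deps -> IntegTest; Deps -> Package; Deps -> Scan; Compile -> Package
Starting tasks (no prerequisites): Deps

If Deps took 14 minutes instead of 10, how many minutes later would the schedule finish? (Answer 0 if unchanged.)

4

Critical path before the change: Deps→Compile→Package→Smoke = 10+10+9+8 = 37 giving 37 minutes.
Deps is on the critical path; changing it to 14 makes that path 41 minutes.
That remains the longest chain; total 41 minutes.
Change in finish: 41 − 37 = +4 minutes.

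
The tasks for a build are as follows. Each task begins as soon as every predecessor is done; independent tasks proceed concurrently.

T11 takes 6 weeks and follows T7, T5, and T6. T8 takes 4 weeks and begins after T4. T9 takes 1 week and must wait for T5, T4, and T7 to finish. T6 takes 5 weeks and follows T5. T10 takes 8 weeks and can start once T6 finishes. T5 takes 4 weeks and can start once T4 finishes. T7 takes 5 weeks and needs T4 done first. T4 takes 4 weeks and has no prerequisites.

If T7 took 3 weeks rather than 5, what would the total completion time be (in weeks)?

21

Critical path before the change: T4→T5→T6→T10 = 4+4+5+8 = 21 giving 21 weeks.
T7 is off the critical path — its longest chain is 15 weeks, giving 6 of slack.
That remains the longest chain; total 21 weeks.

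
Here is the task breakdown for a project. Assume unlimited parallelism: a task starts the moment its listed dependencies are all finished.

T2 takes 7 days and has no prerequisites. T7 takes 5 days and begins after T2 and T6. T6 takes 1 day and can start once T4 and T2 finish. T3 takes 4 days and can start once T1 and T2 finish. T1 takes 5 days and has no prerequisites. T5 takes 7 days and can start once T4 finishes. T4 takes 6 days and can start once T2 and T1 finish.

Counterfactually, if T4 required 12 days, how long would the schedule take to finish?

Critical path before the change: T2→T4→T5 = 7+6+7 = 20 giving 20 days.
T4 is on the critical path; changing it to 12 makes that path 26 days.
The critical path is still T2→T4→T5; finish is now 26 days.

26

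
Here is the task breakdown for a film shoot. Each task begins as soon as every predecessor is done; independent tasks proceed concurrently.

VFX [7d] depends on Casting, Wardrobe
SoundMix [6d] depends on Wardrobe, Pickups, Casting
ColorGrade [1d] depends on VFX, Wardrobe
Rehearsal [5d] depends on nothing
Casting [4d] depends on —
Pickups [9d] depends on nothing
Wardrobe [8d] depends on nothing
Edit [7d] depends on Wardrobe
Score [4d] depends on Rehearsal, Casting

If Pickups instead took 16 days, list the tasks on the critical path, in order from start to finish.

Pickups, SoundMix

Critical path before the change: Wardrobe→VFX→ColorGrade = 8+7+1 = 16 giving 16 days.
The longest path through Pickups is only 15 days, so Pickups has float 1.
The binding chain switches to Pickups→SoundMix = 16+6 = 22; finish 22 days.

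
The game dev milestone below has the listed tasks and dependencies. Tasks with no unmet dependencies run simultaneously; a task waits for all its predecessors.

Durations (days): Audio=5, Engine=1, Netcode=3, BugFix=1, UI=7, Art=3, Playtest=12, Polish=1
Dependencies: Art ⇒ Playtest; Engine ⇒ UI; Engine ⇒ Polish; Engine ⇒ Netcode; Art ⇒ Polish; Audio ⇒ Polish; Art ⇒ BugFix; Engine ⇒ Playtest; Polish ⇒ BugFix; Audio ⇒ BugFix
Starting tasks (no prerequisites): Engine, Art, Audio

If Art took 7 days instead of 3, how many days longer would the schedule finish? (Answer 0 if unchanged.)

Actual critical path: Art→Playtest = 3+12 = 15 ⇒ 15 days.
Since Art is critical, the +4 change carries straight to that chain (now 19 days).
The critical path is still Art→Playtest; finish is now 19 days.
Change in finish: 19 − 15 = +4 days.

4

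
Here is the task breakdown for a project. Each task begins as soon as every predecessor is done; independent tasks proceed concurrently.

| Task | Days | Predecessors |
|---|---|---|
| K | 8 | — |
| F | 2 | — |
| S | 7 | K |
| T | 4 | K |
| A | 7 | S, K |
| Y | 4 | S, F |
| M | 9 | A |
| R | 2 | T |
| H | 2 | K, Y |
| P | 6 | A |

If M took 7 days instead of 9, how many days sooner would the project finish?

2

As given, the longest chain is K→S→A→M = 8+7+7+9 = 31, so the finish is 31 days.
M lies on that path, so at 7 days the path becomes 29 days.
No other chain overtakes it, so the finish is 29 days.
Change in finish: 29 − 31 = -2 days.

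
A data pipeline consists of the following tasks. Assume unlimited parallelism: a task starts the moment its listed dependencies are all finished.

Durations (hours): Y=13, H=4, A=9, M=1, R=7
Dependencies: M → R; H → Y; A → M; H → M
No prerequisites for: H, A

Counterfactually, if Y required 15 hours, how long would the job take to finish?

19

Actual critical path: H→Y = 4+13 = 17 ⇒ 17 hours.
Y lies on that path, so at 15 hours the path becomes 19 hours.
No other chain overtakes it, so the finish is 19 hours.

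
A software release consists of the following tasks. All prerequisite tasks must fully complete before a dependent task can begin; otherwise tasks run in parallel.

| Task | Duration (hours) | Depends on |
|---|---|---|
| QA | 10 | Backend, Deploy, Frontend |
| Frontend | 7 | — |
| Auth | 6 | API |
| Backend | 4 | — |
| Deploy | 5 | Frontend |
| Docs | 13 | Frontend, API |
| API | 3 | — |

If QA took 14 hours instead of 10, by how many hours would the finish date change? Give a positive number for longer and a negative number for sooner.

As given, the longest chain is Frontend→Deploy→QA = 7+5+10 = 22, so the finish is 22 hours.
Since QA is critical, the +4 change carries straight to that chain (now 26 hours).
No other chain overtakes it, so the finish is 26 hours.
Change in finish: 26 − 22 = +4 hours.

4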